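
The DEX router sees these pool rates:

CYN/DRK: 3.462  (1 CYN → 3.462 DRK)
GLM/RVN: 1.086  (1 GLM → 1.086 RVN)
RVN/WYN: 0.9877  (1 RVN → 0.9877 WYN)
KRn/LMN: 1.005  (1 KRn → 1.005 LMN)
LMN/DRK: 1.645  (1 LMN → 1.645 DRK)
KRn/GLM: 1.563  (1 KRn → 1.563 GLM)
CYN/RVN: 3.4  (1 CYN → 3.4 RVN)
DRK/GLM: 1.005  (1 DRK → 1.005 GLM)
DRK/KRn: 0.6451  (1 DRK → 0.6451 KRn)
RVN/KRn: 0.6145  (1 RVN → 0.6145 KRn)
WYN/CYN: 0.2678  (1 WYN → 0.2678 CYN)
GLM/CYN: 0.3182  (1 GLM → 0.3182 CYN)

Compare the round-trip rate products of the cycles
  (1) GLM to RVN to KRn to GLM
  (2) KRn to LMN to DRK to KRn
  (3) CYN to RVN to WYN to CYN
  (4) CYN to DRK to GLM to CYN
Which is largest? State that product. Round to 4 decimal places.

(1) 1.086 × 0.6145 × 1.563 = 1.04306
(2) 1.005 × 1.645 × 0.6451 = 1.06650
(3) 3.4 × 0.9877 × 0.2678 = 0.89932
(4) 3.462 × 1.005 × 0.3182 = 1.10712
Highest is cycle (4) at 1.1071 (>1, arbitrage).

1.1071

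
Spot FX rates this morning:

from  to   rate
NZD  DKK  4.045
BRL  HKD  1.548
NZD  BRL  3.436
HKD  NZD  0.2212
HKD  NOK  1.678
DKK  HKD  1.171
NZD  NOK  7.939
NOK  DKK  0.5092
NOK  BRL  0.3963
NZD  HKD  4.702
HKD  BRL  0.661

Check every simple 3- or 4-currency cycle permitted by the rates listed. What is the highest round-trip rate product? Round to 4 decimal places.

1.1765

BRL→HKD→NZD→BRL: 1.548 × 0.2212 × 3.436 = 1.17655
NOK→BRL→HKD→NZD→NOK: 0.3963 × 1.548 × 0.2212 × 7.939 = 1.07732
NZD→DKK→HKD→NZD: 4.045 × 1.171 × 0.2212 = 1.04776
NOK→DKK→HKD→NZD→NOK: 0.5092 × 1.171 × 0.2212 × 7.939 = 1.04712
NOK→BRL→HKD→NOK: 0.3963 × 1.548 × 1.678 = 1.02941
NOK→DKK→HKD→NOK: 0.5092 × 1.171 × 1.678 = 1.00055
Maximum is BRL→HKD→NZD→BRL at 1.1765; arbitrage exists.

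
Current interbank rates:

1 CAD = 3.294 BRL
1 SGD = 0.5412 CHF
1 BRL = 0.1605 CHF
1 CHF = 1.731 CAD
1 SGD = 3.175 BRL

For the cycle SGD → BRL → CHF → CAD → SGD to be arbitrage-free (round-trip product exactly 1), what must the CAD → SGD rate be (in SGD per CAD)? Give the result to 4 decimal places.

1.1337

Known legs of the cycle: 3.175 × 0.1605 × 1.731 = 0.8820959625
For no arbitrage the full-cycle product must be 1, so the missing rate is 1 / 0.8820959625 ≈ 1.133664.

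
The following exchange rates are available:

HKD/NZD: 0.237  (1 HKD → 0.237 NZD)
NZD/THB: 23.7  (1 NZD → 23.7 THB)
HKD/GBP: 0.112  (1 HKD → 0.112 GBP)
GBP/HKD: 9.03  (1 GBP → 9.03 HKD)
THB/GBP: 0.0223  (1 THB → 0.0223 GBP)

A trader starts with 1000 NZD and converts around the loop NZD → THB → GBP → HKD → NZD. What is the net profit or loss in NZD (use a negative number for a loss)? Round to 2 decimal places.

131.07

1000 NZD × 23.7 = 23700 THB
23700 THB × 0.0223 = 528.51 GBP
528.51 GBP × 9.03 = 4772.4453 HKD
4772.4453 HKD × 0.237 = 1131.0695361 NZD
Net change: 1131.0695361 − 1000 = 131.0695361 NZD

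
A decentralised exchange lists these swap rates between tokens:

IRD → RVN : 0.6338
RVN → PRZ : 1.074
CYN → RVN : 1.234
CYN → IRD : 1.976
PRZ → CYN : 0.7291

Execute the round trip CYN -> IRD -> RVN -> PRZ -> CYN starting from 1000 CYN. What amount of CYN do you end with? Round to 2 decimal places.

980.69

1000 CYN × 1.976 = 1976 IRD
1976 IRD × 0.6338 = 1252.3888 RVN
1252.3888 RVN × 1.074 = 1345.0655712 PRZ
1345.0655712 PRZ × 0.7291 = 980.68730796192 CYN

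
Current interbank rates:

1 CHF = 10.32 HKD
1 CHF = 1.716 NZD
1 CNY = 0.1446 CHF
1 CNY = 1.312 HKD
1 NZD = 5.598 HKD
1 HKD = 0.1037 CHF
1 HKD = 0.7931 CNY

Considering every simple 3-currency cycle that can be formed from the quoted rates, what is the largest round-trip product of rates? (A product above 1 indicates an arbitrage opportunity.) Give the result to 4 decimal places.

1.1835

CHF→HKD→CNY→CHF: 10.32 × 0.7931 × 0.1446 = 1.18352
CHF→NZD→HKD→CHF: 1.716 × 5.598 × 0.1037 = 0.99616
Maximum is CHF→HKD→CNY→CHF at 1.1835; arbitrage exists.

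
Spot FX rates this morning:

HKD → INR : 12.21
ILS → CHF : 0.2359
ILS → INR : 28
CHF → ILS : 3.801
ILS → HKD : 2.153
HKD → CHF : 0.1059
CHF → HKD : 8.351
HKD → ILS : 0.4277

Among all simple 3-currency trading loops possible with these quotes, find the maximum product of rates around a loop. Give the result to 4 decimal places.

HKD→CHF→ILS→HKD: 0.1059 × 3.801 × 2.153 = 0.86664
HKD→ILS→CHF→HKD: 0.4277 × 0.2359 × 8.351 = 0.84257
Maximum is HKD→CHF→ILS→HKD at 0.8666; no arbitrage — every cycle loses value.

0.8666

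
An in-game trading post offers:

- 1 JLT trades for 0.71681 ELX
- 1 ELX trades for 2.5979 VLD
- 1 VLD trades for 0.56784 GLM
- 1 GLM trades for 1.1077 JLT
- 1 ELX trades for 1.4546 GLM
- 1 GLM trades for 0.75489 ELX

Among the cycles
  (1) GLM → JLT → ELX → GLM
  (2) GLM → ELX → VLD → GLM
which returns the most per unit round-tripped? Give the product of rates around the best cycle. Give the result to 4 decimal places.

(1) 1.1077 × 0.71681 × 1.4546 = 1.15497
(2) 0.75489 × 2.5979 × 0.56784 = 1.11361
Highest is cycle (1) at 1.1550 (>1, arbitrage).

1.1550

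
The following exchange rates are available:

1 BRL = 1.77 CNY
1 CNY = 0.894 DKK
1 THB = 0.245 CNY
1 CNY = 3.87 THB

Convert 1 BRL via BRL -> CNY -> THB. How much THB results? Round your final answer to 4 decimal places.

1 BRL × 1.77 = 1.77 CNY
1.77 CNY × 3.87 = 6.8499 THB

6.8499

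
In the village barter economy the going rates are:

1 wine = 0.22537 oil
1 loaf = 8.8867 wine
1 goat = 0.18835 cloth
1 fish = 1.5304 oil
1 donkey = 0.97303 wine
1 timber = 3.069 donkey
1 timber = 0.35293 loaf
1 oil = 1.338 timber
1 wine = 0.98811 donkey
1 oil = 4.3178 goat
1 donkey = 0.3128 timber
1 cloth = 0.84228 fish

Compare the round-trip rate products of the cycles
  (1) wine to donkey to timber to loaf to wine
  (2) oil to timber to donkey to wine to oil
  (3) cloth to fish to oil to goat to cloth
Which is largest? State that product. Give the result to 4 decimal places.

(1) 0.98811 × 0.3128 × 0.35293 × 8.8867 = 0.96940
(2) 1.338 × 3.069 × 0.97303 × 0.22537 = 0.90048
(3) 0.84228 × 1.5304 × 4.3178 × 0.18835 = 1.04831
Highest is cycle (3) at 1.0483 (>1, arbitrage).

1.0483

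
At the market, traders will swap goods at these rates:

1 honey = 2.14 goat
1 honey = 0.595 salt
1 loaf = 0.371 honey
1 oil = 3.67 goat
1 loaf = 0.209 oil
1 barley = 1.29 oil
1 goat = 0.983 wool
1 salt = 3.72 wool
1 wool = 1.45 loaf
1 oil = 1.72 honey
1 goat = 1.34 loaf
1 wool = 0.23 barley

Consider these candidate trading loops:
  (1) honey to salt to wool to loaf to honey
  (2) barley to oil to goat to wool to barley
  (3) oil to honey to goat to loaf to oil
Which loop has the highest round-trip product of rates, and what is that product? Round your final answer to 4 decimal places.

(1) 0.595 × 3.72 × 1.45 × 0.371 = 1.19070
(2) 1.29 × 3.67 × 0.983 × 0.23 = 1.07038
(3) 1.72 × 2.14 × 1.34 × 0.209 = 1.03084
Highest is cycle (1) at 1.1907 (>1, arbitrage).

1.1907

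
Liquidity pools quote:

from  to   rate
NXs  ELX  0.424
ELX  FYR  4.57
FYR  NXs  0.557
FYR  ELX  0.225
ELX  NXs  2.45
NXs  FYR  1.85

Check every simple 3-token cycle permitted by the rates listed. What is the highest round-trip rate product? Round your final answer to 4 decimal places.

1.0793

ELX→FYR→NXs→ELX: 4.57 × 0.557 × 0.424 = 1.07929
ELX→NXs→FYR→ELX: 2.45 × 1.85 × 0.225 = 1.01981
Maximum is ELX→FYR→NXs→ELX at 1.0793; arbitrage exists.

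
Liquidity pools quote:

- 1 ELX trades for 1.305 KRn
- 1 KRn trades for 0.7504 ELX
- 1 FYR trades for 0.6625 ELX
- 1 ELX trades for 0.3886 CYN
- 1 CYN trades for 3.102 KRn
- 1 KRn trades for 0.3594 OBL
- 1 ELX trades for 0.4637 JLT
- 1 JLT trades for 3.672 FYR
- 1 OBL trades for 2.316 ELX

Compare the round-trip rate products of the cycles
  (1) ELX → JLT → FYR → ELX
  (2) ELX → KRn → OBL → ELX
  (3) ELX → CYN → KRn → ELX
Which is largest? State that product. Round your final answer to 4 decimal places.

1.1280

(1) 0.4637 × 3.672 × 0.6625 = 1.12804
(2) 1.305 × 0.3594 × 2.316 = 1.08624
(3) 0.3886 × 3.102 × 0.7504 = 0.90456
Highest is cycle (1) at 1.1280 (>1, arbitrage).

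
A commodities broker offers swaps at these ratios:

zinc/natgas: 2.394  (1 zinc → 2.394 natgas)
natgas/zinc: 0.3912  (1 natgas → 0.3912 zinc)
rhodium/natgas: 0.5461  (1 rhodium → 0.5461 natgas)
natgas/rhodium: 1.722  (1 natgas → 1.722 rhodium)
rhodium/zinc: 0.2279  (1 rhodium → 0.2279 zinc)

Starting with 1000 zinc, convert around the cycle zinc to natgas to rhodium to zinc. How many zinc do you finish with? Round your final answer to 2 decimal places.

939.51

1000 zinc × 2.394 = 2394 natgas
2394 natgas × 1.722 = 4122.468 rhodium
4122.468 rhodium × 0.2279 = 939.5104572 zinc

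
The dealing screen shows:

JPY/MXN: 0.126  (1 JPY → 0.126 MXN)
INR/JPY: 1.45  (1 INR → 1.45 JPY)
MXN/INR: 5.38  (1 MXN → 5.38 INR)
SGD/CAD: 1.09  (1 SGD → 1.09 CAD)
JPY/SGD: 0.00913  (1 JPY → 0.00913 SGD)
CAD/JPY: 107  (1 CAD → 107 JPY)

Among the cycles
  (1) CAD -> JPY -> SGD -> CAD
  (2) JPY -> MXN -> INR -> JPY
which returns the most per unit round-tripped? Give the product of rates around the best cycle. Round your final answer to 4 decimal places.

1.0648

(1) 107 × 0.00913 × 1.09 = 1.06483
(2) 0.126 × 5.38 × 1.45 = 0.98293
Highest is cycle (1) at 1.0648 (>1, arbitrage).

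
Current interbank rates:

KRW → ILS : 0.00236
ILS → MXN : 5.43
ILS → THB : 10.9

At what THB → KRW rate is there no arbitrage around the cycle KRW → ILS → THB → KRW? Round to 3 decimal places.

Known legs of the cycle: 0.00236 × 10.9 = 0.025724
For no arbitrage the full-cycle product must be 1, so the missing rate is 1 / 0.025724 ≈ 38.87420.

38.874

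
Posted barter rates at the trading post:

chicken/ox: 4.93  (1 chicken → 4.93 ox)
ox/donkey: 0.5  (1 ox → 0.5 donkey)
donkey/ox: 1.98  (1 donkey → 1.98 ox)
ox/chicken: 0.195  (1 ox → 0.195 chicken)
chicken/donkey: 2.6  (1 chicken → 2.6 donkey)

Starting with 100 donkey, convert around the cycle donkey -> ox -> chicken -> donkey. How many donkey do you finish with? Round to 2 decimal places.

100.39

100 donkey × 1.98 = 198 ox
198 ox × 0.195 = 38.61 chicken
38.61 chicken × 2.6 = 100.386 donkey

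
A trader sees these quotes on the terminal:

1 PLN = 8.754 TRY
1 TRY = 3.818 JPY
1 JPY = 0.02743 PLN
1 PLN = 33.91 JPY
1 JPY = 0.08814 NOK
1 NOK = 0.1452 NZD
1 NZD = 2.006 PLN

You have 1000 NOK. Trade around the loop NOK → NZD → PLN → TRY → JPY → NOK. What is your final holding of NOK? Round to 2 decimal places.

858.05

1000 NOK × 0.1452 = 145.2 NZD
145.2 NZD × 2.006 = 291.2712 PLN
291.2712 PLN × 8.754 = 2549.7880848 TRY
2549.7880848 TRY × 3.818 = 9735.0909077664 JPY
9735.0909077664 JPY × 0.08814 = 858.050912610530496 NOK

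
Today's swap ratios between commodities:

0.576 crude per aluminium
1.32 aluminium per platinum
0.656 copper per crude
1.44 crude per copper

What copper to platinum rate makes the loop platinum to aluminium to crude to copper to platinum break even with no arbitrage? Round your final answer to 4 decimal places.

2.0049

Known legs of the cycle: 1.32 × 0.576 × 0.656 = 0.49876992
For no arbitrage the full-cycle product must be 1, so the missing rate is 1 / 0.49876992 ≈ 2.004932.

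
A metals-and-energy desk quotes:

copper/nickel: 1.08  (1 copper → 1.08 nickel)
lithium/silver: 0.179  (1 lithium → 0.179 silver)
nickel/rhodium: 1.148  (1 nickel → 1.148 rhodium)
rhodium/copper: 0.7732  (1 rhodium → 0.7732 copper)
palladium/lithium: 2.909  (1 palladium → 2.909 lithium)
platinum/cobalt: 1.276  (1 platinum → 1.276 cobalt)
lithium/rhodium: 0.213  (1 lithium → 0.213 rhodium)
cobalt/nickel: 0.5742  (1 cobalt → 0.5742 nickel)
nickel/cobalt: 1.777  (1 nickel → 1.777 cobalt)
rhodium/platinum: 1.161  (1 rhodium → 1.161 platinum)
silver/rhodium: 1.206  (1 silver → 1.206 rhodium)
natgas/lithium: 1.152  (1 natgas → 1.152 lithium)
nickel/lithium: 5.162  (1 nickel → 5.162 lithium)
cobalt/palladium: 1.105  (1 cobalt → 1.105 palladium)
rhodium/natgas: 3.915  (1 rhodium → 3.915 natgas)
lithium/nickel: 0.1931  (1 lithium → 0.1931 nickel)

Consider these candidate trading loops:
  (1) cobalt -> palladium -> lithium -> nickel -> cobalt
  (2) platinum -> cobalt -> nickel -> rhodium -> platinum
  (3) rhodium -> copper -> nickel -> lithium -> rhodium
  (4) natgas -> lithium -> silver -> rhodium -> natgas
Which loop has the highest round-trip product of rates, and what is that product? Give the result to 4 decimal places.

1.1030

(1) 1.105 × 2.909 × 0.1931 × 1.777 = 1.10300
(2) 1.276 × 0.5742 × 1.148 × 1.161 = 0.97654
(3) 0.7732 × 1.08 × 5.162 × 0.213 = 0.91815
(4) 1.152 × 0.179 × 1.206 × 3.915 = 0.97361
Highest is cycle (1) at 1.1030 (>1, arbitrage).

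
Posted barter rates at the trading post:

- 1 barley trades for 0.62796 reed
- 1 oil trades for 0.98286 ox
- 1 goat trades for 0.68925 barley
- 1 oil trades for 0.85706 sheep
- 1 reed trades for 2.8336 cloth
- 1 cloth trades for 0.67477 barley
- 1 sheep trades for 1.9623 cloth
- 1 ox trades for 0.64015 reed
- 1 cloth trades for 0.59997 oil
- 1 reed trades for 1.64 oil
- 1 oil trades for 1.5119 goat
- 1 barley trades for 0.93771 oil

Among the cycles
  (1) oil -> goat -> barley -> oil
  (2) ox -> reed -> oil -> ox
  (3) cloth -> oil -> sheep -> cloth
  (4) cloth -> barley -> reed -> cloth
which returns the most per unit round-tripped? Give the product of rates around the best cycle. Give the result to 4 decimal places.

1.2007

(1) 1.5119 × 0.68925 × 0.93771 = 0.97717
(2) 0.64015 × 1.64 × 0.98286 = 1.03185
(3) 0.59997 × 0.85706 × 1.9623 = 1.00903
(4) 0.67477 × 0.62796 × 2.8336 = 1.20068
Highest is cycle (4) at 1.2007 (>1, arbitrage).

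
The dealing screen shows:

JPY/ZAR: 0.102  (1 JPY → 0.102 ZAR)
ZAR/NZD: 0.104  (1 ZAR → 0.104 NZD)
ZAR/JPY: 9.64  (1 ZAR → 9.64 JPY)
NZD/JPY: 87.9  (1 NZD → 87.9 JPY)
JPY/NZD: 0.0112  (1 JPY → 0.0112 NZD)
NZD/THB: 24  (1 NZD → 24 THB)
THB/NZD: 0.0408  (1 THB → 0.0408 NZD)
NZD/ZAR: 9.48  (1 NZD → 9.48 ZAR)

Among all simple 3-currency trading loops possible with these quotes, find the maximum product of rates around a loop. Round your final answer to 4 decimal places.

1.0235

NZD→ZAR→JPY→NZD: 9.48 × 9.64 × 0.0112 = 1.02354
NZD→JPY→ZAR→NZD: 87.9 × 0.102 × 0.104 = 0.93244
Maximum is NZD→ZAR→JPY→NZD at 1.0235; arbitrage exists.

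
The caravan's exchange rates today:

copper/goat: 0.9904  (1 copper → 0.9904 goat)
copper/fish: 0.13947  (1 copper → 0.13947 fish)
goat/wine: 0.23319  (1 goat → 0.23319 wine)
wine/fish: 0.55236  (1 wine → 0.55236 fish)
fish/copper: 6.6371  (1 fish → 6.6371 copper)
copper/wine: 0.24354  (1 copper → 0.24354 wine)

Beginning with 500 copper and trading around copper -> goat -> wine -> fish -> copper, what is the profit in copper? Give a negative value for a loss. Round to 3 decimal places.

500 copper × 0.9904 = 495.2 goat
495.2 goat × 0.23319 = 115.475688 wine
115.475688 wine × 0.55236 = 63.78415102368 fish
63.78415102368 fish × 6.6371 = 423.341788759266528 copper
Net change: 423.341788759266528 − 500 = -76.658211240733472 copper

-76.658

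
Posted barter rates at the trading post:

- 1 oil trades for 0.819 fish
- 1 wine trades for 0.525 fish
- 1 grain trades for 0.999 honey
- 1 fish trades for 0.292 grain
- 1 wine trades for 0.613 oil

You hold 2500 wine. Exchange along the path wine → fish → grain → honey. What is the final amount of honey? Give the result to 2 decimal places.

382.87

2500 wine × 0.525 = 1312.5 fish
1312.5 fish × 0.292 = 383.25 grain
383.25 grain × 0.999 = 382.86675 honey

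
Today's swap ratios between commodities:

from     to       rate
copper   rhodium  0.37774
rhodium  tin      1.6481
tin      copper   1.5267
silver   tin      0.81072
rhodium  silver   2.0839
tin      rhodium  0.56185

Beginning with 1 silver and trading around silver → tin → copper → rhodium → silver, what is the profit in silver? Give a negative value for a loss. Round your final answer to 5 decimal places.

-0.02570

1 silver × 0.81072 = 0.81072 tin
0.81072 tin × 1.5267 = 1.237726224 copper
1.237726224 copper × 0.37774 = 0.46753870385376 rhodium
0.46753870385376 rhodium × 2.0839 = 0.974303904960850464 silver
Net change: 0.974303904960850464 − 1 = -0.025696095039149536 silver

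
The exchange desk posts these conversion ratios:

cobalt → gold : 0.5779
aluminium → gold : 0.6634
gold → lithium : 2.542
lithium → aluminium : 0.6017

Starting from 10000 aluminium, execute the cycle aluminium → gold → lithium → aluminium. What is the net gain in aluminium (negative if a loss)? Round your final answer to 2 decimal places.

10000 aluminium × 0.6634 = 6634 gold
6634 gold × 2.542 = 16863.628 lithium
16863.628 lithium × 0.6017 = 10146.8449676 aluminium
Net change: 10146.8449676 − 10000 = 146.8449676 aluminium

146.84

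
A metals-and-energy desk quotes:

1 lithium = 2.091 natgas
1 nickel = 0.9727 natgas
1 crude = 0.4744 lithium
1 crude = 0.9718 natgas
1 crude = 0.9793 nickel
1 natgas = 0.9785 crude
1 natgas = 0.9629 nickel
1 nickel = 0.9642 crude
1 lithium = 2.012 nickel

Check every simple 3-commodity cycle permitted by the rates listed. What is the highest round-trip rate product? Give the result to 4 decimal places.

0.9706

lithium→natgas→crude→lithium: 2.091 × 0.9785 × 0.4744 = 0.97064
crude→nickel→natgas→crude: 0.9793 × 0.9727 × 0.9785 = 0.93208
lithium→nickel→crude→lithium: 2.012 × 0.9642 × 0.4744 = 0.92032
crude→natgas→nickel→crude: 0.9718 × 0.9629 × 0.9642 = 0.90225
Maximum is lithium→natgas→crude→lithium at 0.9706; no arbitrage — every cycle loses value.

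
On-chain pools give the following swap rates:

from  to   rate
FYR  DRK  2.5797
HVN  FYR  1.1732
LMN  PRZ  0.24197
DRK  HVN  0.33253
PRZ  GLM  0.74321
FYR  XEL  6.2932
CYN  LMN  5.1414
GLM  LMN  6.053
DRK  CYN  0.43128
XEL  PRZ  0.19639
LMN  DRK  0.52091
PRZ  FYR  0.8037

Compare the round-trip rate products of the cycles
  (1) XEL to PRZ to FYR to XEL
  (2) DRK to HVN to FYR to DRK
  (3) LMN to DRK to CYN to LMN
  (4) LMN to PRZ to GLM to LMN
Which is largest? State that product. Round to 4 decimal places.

(1) 0.19639 × 0.8037 × 6.2932 = 0.99331
(2) 0.33253 × 1.1732 × 2.5797 = 1.00640
(3) 0.52091 × 0.43128 × 5.1414 = 1.15506
(4) 0.24197 × 0.74321 × 6.053 = 1.08854
Highest is cycle (3) at 1.1551 (>1, arbitrage).

1.1551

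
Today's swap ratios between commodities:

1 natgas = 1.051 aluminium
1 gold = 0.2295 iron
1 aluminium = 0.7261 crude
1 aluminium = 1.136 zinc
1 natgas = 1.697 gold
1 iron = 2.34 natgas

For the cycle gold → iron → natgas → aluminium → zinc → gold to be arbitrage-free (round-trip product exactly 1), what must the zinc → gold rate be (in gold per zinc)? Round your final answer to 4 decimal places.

1.5596

Known legs of the cycle: 0.2295 × 2.34 × 1.051 × 1.136 = 0.64117945008
For no arbitrage the full-cycle product must be 1, so the missing rate is 1 / 0.64117945008 ≈ 1.559626.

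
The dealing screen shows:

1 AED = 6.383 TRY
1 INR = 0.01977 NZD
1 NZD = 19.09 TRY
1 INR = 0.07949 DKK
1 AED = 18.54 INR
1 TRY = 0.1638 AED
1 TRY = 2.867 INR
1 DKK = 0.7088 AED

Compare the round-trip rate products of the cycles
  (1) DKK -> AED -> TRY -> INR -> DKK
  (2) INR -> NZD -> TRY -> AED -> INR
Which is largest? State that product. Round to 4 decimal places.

(1) 0.7088 × 6.383 × 2.867 × 0.07949 = 1.03107
(2) 0.01977 × 19.09 × 0.1638 × 18.54 = 1.14614
Highest is cycle (2) at 1.1461 (>1, arbitrage).

1.1461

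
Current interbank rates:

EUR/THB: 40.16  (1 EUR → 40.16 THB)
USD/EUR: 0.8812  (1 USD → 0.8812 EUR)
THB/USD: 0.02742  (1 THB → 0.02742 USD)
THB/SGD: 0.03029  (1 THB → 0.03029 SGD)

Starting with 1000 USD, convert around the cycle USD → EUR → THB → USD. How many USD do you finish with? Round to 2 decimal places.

970.37

1000 USD × 0.8812 = 881.2 EUR
881.2 EUR × 40.16 = 35388.992 THB
35388.992 THB × 0.02742 = 970.36616064 USD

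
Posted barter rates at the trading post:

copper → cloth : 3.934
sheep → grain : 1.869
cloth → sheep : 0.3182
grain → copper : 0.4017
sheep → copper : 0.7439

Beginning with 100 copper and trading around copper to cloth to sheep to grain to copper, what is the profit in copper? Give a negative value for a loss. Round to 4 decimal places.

100 copper × 3.934 = 393.4 cloth
393.4 cloth × 0.3182 = 125.17988 sheep
125.17988 sheep × 1.869 = 233.96119572 grain
233.96119572 grain × 0.4017 = 93.982212320724 copper
Net change: 93.982212320724 − 100 = -6.017787679276 copper

-6.0178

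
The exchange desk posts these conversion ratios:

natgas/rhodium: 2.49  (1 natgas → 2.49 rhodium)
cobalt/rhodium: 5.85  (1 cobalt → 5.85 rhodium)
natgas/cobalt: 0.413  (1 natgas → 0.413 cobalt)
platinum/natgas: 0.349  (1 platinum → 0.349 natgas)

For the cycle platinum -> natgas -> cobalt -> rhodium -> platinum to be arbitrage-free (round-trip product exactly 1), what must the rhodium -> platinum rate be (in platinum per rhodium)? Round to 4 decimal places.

Known legs of the cycle: 0.349 × 0.413 × 5.85 = 0.84320145
For no arbitrage the full-cycle product must be 1, so the missing rate is 1 / 0.84320145 ≈ 1.185956.

1.1860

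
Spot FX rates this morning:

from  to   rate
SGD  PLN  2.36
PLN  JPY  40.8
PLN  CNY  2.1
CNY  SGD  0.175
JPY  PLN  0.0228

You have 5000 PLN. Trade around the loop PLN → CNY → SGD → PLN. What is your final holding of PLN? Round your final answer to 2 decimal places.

4336.50

5000 PLN × 2.1 = 10500 CNY
10500 CNY × 0.175 = 1837.5 SGD
1837.5 SGD × 2.36 = 4336.5 PLN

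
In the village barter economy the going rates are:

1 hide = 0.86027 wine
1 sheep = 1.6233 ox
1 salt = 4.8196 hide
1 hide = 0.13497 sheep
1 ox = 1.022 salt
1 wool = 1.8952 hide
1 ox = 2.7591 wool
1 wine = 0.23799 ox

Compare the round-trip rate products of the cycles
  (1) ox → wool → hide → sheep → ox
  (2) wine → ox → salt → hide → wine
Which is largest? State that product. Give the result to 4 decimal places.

(1) 2.7591 × 1.8952 × 0.13497 × 1.6233 = 1.14567
(2) 0.23799 × 1.022 × 4.8196 × 0.86027 = 1.00845
Highest is cycle (1) at 1.1457 (>1, arbitrage).

1.1457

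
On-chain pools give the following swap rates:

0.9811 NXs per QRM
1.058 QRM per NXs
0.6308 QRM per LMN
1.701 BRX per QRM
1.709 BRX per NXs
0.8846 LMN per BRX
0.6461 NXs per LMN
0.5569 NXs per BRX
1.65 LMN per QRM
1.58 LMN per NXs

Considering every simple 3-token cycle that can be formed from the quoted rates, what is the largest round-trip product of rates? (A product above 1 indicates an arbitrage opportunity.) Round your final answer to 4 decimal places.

NXs→QRM→LMN→NXs: 1.058 × 1.65 × 0.6461 = 1.12790
NXs→QRM→BRX→NXs: 1.058 × 1.701 × 0.5569 = 1.00223
NXs→LMN→QRM→NXs: 1.58 × 0.6308 × 0.9811 = 0.97783
NXs→BRX→LMN→NXs: 1.709 × 0.8846 × 0.6461 = 0.97676
QRM→BRX→LMN→QRM: 1.701 × 0.8846 × 0.6308 = 0.94917
Maximum is NXs→QRM→LMN→NXs at 1.1279; arbitrage exists.

1.1279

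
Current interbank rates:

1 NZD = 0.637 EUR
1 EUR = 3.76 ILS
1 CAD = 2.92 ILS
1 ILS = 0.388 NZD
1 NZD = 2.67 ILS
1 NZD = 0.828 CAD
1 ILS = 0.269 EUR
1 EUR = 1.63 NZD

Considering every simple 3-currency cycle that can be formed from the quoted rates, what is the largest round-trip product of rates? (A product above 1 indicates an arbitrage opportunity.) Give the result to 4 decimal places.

EUR→NZD→ILS→EUR: 1.63 × 2.67 × 0.269 = 1.17071
ILS→NZD→CAD→ILS: 0.388 × 0.828 × 2.92 = 0.93809
EUR→ILS→NZD→EUR: 3.76 × 0.388 × 0.637 = 0.92931
Maximum is EUR→NZD→ILS→EUR at 1.1707; arbitrage exists.

1.1707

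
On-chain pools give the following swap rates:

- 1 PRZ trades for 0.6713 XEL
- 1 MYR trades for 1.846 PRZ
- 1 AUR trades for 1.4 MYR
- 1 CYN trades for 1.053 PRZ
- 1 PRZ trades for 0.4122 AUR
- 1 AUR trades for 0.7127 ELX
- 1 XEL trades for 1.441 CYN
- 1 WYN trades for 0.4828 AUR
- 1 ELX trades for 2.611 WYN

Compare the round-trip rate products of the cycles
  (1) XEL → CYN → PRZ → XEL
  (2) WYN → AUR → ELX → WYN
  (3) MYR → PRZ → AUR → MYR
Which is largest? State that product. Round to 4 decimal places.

1.0653

(1) 1.441 × 1.053 × 0.6713 = 1.01861
(2) 0.4828 × 0.7127 × 2.611 = 0.89842
(3) 1.846 × 0.4122 × 1.4 = 1.06529
Highest is cycle (3) at 1.0653 (>1, arbitrage).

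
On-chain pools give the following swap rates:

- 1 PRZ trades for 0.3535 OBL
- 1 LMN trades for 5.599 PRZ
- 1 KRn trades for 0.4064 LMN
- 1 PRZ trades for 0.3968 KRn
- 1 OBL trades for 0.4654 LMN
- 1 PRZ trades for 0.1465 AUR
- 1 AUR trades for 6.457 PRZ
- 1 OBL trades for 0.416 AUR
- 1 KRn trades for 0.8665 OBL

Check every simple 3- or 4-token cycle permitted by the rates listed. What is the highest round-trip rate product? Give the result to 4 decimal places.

0.9495

OBL→AUR→PRZ→OBL: 0.416 × 6.457 × 0.3535 = 0.94954
OBL→AUR→PRZ→KRn→OBL: 0.416 × 6.457 × 0.3968 × 0.8665 = 0.92356
OBL→LMN→PRZ→OBL: 0.4654 × 5.599 × 0.3535 = 0.92114
LMN→PRZ→KRn→LMN: 5.599 × 0.3968 × 0.4064 = 0.90289
OBL→LMN→PRZ→KRn→OBL: 0.4654 × 5.599 × 0.3968 × 0.8665 = 0.89594
Maximum is OBL→AUR→PRZ→OBL at 0.9495; no arbitrage — every cycle loses value.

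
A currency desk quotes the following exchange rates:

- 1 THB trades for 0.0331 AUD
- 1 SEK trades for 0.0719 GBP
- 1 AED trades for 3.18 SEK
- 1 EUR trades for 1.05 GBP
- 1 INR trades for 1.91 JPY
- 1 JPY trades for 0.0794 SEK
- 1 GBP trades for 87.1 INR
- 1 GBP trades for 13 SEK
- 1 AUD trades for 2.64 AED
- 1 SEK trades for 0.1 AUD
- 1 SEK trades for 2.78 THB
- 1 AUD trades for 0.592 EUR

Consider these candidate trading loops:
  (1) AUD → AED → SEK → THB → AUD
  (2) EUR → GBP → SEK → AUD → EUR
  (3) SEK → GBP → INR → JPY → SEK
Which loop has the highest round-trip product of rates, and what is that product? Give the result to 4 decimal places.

0.9497

(1) 2.64 × 3.18 × 2.78 × 0.0331 = 0.77251
(2) 1.05 × 13 × 0.1 × 0.592 = 0.80808
(3) 0.0719 × 87.1 × 1.91 × 0.0794 = 0.94973
Highest is cycle (3) at 0.9497 (≤1, no arbitrage).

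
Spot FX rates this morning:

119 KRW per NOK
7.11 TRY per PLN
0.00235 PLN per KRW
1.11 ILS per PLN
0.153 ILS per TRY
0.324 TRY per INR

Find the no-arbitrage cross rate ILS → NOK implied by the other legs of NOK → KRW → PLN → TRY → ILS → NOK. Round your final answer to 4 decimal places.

3.2872

Known legs of the cycle: 119 × 0.00235 × 7.11 × 0.153 = 0.3042116595
For no arbitrage the full-cycle product must be 1, so the missing rate is 1 / 0.3042116595 ≈ 3.287185.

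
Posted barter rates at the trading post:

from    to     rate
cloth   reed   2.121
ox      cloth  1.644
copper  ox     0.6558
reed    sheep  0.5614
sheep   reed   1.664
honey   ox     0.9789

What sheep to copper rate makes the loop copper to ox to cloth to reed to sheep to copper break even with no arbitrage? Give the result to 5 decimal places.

Known legs of the cycle: 0.6558 × 1.644 × 2.121 × 0.5614 = 1.28376727981488
For no arbitrage the full-cycle product must be 1, so the missing rate is 1 / 1.28376727981488 ≈ 0.7789574.

0.77896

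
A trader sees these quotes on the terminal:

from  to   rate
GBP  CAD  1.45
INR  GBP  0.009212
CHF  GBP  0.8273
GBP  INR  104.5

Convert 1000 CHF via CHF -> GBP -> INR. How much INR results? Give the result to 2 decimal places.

86452.85

1000 CHF × 0.8273 = 827.3 GBP
827.3 GBP × 104.5 = 86452.85 INR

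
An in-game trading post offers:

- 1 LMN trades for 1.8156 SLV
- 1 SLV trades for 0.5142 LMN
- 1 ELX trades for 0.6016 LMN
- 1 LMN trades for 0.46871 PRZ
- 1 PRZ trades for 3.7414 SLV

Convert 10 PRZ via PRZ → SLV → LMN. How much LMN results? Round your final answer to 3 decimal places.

10 PRZ × 3.7414 = 37.414 SLV
37.414 SLV × 0.5142 = 19.2382788 LMN

19.238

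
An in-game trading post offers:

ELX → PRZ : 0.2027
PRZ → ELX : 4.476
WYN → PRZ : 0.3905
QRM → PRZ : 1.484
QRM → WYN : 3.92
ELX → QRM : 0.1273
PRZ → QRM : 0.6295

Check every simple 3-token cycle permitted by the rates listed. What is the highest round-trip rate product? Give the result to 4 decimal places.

0.9636

QRM→WYN→PRZ→QRM: 3.92 × 0.3905 × 0.6295 = 0.96361
QRM→PRZ→ELX→QRM: 1.484 × 4.476 × 0.1273 = 0.84558
Maximum is QRM→WYN→PRZ→QRM at 0.9636; no arbitrage — every cycle loses value.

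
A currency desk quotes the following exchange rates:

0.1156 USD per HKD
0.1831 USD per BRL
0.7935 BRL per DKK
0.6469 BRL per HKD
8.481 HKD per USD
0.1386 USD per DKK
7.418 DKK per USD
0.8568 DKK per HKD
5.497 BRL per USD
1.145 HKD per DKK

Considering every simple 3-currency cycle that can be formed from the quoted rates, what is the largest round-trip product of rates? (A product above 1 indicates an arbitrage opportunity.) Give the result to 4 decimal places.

BRL→USD→DKK→BRL: 0.1831 × 7.418 × 0.7935 = 1.07776
HKD→DKK→USD→HKD: 0.8568 × 0.1386 × 8.481 = 1.00714
BRL→USD→HKD→BRL: 0.1831 × 8.481 × 0.6469 = 1.00455
HKD→USD→DKK→HKD: 0.1156 × 7.418 × 1.145 = 0.98186
Maximum is BRL→USD→DKK→BRL at 1.0778; arbitrage exists.

1.0778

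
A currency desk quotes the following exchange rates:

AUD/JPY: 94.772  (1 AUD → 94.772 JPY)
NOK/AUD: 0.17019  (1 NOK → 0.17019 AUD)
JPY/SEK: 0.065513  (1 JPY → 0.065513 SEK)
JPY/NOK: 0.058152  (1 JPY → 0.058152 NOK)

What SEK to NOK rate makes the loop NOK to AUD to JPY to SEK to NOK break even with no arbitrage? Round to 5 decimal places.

0.94636

Known legs of the cycle: 0.17019 × 94.772 × 0.065513 = 1.05667533774684
For no arbitrage the full-cycle product must be 1, so the missing rate is 1 / 1.05667533774684 ≈ 0.9463645.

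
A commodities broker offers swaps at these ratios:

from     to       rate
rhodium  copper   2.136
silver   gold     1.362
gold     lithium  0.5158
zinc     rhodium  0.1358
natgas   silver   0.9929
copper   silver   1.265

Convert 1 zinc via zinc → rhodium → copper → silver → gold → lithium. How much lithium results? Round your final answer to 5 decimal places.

1 zinc × 0.1358 = 0.1358 rhodium
0.1358 rhodium × 2.136 = 0.2900688 copper
0.2900688 copper × 1.265 = 0.366937032 silver
0.366937032 silver × 1.362 = 0.499768237584 gold
0.499768237584 gold × 0.5158 = 0.2577804569458272 lithium

0.25778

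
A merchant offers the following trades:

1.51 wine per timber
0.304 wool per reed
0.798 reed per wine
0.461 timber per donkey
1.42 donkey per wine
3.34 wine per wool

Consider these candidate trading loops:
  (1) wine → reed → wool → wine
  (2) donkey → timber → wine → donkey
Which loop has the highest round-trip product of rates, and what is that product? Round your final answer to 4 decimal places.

(1) 0.798 × 0.304 × 3.34 = 0.81026
(2) 0.461 × 1.51 × 1.42 = 0.98848
Highest is cycle (2) at 0.9885 (≤1, no arbitrage).

0.9885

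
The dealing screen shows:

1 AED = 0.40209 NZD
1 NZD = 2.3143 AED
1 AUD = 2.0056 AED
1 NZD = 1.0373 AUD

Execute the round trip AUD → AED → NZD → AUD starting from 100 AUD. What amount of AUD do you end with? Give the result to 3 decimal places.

100 AUD × 2.0056 = 200.56 AED
200.56 AED × 0.40209 = 80.6431704 NZD
80.6431704 NZD × 1.0373 = 83.65116065592 AUD

83.651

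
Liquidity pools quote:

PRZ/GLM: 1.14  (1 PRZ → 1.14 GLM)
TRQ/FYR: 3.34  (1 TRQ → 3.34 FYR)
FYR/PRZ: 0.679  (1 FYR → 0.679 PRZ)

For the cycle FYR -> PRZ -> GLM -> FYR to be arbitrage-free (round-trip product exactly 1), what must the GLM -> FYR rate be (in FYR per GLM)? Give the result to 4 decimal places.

Known legs of the cycle: 0.679 × 1.14 = 0.77406
For no arbitrage the full-cycle product must be 1, so the missing rate is 1 / 0.77406 ≈ 1.291890.

1.2919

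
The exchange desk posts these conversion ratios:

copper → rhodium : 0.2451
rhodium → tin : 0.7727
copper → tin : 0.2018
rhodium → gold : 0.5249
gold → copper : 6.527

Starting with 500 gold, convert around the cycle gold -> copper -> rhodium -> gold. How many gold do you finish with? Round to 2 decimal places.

500 gold × 6.527 = 3263.5 copper
3263.5 copper × 0.2451 = 799.88385 rhodium
799.88385 rhodium × 0.5249 = 419.859032865 gold

419.86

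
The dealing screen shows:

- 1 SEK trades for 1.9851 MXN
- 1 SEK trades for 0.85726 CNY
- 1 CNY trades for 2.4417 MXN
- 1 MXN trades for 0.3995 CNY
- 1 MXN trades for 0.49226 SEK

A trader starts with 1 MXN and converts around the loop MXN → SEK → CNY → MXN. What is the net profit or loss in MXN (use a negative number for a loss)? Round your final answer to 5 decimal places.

0.03038

1 MXN × 0.49226 = 0.49226 SEK
0.49226 SEK × 0.85726 = 0.4219948076 CNY
0.4219948076 CNY × 2.4417 = 1.03038472171692 MXN
Net change: 1.03038472171692 − 1 = 0.03038472171692 MXN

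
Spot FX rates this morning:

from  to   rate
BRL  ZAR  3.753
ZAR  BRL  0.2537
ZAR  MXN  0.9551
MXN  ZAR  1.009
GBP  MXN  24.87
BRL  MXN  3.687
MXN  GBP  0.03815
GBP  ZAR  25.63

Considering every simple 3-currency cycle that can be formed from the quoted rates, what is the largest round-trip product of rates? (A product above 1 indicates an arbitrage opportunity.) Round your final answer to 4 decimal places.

ZAR→BRL→MXN→ZAR: 0.2537 × 3.687 × 1.009 = 0.94381
GBP→ZAR→MXN→GBP: 25.63 × 0.9551 × 0.03815 = 0.93388
Maximum is ZAR→BRL→MXN→ZAR at 0.9438; no arbitrage — every cycle loses value.

0.9438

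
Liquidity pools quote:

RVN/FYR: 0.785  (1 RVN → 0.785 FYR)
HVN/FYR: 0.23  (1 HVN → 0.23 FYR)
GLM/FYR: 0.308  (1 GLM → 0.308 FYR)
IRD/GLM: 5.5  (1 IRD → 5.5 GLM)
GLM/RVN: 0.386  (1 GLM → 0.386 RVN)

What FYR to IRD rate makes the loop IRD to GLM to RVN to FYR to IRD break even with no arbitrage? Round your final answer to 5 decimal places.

0.60004

Known legs of the cycle: 5.5 × 0.386 × 0.785 = 1.666555
For no arbitrage the full-cycle product must be 1, so the missing rate is 1 / 1.666555 ≈ 0.6000402.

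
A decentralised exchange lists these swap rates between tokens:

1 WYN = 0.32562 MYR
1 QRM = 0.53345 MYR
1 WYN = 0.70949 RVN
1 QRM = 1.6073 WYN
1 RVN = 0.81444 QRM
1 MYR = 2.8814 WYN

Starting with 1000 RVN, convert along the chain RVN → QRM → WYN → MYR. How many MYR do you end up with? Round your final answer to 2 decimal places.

1000 RVN × 0.81444 = 814.44 QRM
814.44 QRM × 1.6073 = 1309.049412 WYN
1309.049412 WYN × 0.32562 = 426.25266953544 MYR

426.25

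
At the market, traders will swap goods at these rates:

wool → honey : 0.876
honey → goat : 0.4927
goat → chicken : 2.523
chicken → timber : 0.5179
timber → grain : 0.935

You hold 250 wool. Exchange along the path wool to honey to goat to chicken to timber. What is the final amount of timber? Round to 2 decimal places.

250 wool × 0.876 = 219 honey
219 honey × 0.4927 = 107.9013 goat
107.9013 goat × 2.523 = 272.2349799 chicken
272.2349799 chicken × 0.5179 = 140.99049609021 timber

140.99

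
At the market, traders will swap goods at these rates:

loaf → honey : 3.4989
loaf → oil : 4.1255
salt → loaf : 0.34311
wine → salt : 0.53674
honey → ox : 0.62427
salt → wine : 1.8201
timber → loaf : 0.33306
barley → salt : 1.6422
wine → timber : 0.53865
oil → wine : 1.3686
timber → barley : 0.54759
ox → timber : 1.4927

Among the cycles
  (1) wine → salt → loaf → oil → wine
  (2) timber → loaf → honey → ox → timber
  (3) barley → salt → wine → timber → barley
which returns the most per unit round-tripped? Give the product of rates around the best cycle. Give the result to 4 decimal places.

(1) 0.53674 × 0.34311 × 4.1255 × 1.3686 = 1.03980
(2) 0.33306 × 3.4989 × 0.62427 × 1.4927 = 1.08592
(3) 1.6422 × 1.8201 × 0.53865 × 0.54759 = 0.88162
Highest is cycle (2) at 1.0859 (>1, arbitrage).

1.0859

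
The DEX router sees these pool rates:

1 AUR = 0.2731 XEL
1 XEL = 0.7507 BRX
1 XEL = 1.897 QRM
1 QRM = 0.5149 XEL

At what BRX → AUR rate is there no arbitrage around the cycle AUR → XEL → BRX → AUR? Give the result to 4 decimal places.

Known legs of the cycle: 0.2731 × 0.7507 = 0.20501617
For no arbitrage the full-cycle product must be 1, so the missing rate is 1 / 0.20501617 ≈ 4.877664.

4.8777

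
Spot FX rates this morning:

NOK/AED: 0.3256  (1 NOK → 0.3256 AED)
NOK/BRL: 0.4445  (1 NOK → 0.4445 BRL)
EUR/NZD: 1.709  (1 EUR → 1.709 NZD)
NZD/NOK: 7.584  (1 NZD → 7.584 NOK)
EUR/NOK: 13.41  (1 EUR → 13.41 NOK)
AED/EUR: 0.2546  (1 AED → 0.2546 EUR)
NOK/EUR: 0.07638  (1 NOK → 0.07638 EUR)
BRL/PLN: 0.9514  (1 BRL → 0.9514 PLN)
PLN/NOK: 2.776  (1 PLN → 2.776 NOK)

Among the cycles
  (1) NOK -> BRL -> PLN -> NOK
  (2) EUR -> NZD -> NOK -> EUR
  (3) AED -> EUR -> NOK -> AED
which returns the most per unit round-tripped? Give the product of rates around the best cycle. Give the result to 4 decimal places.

1.1740

(1) 0.4445 × 0.9514 × 2.776 = 1.17396
(2) 1.709 × 7.584 × 0.07638 = 0.98997
(3) 0.2546 × 13.41 × 0.3256 = 1.11166
Highest is cycle (1) at 1.1740 (>1, arbitrage).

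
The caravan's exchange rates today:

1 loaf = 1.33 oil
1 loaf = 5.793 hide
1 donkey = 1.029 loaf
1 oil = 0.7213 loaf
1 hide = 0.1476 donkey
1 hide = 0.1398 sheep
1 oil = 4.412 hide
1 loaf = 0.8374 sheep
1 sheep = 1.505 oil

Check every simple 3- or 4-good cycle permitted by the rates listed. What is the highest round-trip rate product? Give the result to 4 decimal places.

oil→hide→sheep→oil: 4.412 × 0.1398 × 1.505 = 0.92828
oil→loaf→sheep→oil: 0.7213 × 0.8374 × 1.505 = 0.90905
oil→hide→donkey→loaf→oil: 4.412 × 0.1476 × 1.029 × 1.33 = 0.89123
loaf→hide→donkey→loaf: 5.793 × 0.1476 × 1.029 = 0.87984
oil→loaf→hide→sheep→oil: 0.7213 × 5.793 × 0.1398 × 1.505 = 0.87915
Maximum is oil→hide→sheep→oil at 0.9283; no arbitrage — every cycle loses value.

0.9283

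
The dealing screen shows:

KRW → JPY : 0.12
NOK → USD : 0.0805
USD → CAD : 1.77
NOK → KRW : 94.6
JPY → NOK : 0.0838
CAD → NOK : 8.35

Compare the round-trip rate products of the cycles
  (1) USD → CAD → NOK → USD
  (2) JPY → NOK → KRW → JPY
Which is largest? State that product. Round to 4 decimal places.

(1) 1.77 × 8.35 × 0.0805 = 1.18975
(2) 0.0838 × 94.6 × 0.12 = 0.95130
Highest is cycle (1) at 1.1897 (>1, arbitrage).

1.1897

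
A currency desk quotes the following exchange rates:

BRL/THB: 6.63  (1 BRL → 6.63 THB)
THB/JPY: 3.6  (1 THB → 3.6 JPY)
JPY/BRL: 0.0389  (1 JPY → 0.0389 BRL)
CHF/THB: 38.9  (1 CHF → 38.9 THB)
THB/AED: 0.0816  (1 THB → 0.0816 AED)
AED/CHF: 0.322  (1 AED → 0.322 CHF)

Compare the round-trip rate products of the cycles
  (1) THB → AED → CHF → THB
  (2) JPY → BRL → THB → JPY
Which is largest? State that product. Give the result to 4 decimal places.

(1) 0.0816 × 0.322 × 38.9 = 1.02211
(2) 0.0389 × 6.63 × 3.6 = 0.92847
Highest is cycle (1) at 1.0221 (>1, arbitrage).

1.0221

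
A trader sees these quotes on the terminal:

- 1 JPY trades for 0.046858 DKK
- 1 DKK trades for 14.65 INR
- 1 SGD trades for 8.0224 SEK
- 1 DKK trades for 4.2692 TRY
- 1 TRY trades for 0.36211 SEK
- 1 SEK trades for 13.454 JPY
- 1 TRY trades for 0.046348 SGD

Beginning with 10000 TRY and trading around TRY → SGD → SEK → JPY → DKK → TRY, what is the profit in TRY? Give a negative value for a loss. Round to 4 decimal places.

7.3015

10000 TRY × 0.046348 = 463.48 SGD
463.48 SGD × 8.0224 = 3718.221952 SEK
3718.221952 SEK × 13.454 = 50024.958142208 JPY
50024.958142208 JPY × 0.046858 = 2344.069488627582464 DKK
2344.069488627582464 DKK × 4.2692 = 10007.3014608488750553088 TRY
Net change: 10007.3014608488750553088 − 10000 = 7.3014608488750553088 TRY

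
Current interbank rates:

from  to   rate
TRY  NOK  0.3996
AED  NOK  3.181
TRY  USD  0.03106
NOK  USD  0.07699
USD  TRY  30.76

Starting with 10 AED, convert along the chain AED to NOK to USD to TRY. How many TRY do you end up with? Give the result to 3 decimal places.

10 AED × 3.181 = 31.81 NOK
31.81 NOK × 0.07699 = 2.4490519 USD
2.4490519 USD × 30.76 = 75.332836444 TRY

75.333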